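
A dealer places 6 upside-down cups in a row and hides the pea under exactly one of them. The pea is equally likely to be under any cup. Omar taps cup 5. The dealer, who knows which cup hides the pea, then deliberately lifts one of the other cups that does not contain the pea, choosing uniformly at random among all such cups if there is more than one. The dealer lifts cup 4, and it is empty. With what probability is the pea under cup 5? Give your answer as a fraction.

1/6

Consider each possible location of the pea in turn.
If it is under any of cups 1, 2, 3, and 6 (prior 1/6 each): the dealer has 4 equally likely choices, so probability 1/4; weight (1/6)·(1/4) = 1/24 each.
If it is under cup 4 (prior 1/6): the dealer opened cup 4, so this case is ruled out; weight (1/6)·0 = 0.
If it is under cup 5 (prior 1/6): the dealer has 5 equally likely choices, so probability 1/5; weight (1/6)·(1/5) = 1/30.
The weights sum to 1/5.
So P(the pea under cup 5 | the dealer opened cup 4) = (1/30) / (1/5) = 1/6.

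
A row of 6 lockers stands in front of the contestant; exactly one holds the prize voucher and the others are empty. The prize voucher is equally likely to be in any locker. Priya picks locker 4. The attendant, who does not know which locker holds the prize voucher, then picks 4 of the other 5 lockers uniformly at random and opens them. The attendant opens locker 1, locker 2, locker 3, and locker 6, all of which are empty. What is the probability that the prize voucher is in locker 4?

1/2

Because the attendant chose which lockers to open without knowing where the prize voucher is, the choice is independent of the prize location. Learning that none of the 4 opened lockers holds the prize voucher simply rules out those 4 locations and leaves the remaining 2 lockers still equally likely by symmetry.
So P(the prize voucher in locker 4) = 1/2.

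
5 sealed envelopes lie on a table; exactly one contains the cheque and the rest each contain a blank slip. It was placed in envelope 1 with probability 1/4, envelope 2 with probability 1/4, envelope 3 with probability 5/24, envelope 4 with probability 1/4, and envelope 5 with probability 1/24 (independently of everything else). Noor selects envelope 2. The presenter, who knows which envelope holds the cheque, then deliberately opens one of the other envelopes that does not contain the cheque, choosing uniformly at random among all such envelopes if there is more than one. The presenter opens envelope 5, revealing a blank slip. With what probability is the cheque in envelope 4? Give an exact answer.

Apply Bayes' rule, conditioning on where the cheque actually is.
If it is in either of envelopes 1 and 4 (prior 1/4 each): the presenter has 3 equally likely choices, so probability 1/3; weight (1/4)·(1/3) = 1/12 each.
If it is in envelope 2 (prior 1/4): the presenter has 4 equally likely choices, so probability 1/4; weight (1/4)·(1/4) = 1/16.
If it is in envelope 3 (prior 5/24): the presenter has 3 equally likely choices, so probability 1/3; weight (5/24)·(1/3) = 5/72.
If it is in envelope 5 (prior 1/24): the presenter opened envelope 5, so this case is ruled out; weight (1/24)·0 = 0.
The weights sum to 43/144.
So P(the cheque in envelope 4 | the presenter opened envelope 5) = (1/12) / (43/144) = 12/43.

12/43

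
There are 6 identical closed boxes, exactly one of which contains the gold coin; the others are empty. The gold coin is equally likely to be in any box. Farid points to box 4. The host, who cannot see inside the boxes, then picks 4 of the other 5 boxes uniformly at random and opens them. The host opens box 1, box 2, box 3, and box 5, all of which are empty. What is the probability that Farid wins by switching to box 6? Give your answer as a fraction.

1/2

Because the host chose which boxes to open without knowing where the gold coin is, the choice is independent of the prize location. Learning that none of the 4 opened boxes holds the gold coin simply rules out those 4 locations and leaves the remaining 2 boxes still equally likely by symmetry.
So P(the gold coin in box 6) = 1/2.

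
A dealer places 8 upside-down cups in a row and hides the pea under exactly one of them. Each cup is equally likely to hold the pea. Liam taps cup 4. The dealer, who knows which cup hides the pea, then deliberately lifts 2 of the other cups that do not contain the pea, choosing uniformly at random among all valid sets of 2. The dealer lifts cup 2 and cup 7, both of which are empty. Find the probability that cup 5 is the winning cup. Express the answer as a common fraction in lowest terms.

Consider each possible location of the pea in turn.
If it is under any of cups 1, 3, 5, 6, and 8 (prior 1/8 each): the dealer has 15 equally likely choices, so probability 1/15; weight (1/8)·(1/15) = 1/120 each.
If it is under either of cups 2 and 7 (prior 1/8 each): that cup was opened and seen not to hold the prize — ruled out; weight (1/8)·0 = 0 each.
If it is under cup 4 (prior 1/8): the dealer has 21 equally likely choices, so probability 1/21; weight (1/8)·(1/21) = 1/168.
The weights sum to 1/21.
So P(the pea under cup 5 | the dealer opened cup 2 and cup 7) = (1/120) / (1/21) = 7/40.

7/40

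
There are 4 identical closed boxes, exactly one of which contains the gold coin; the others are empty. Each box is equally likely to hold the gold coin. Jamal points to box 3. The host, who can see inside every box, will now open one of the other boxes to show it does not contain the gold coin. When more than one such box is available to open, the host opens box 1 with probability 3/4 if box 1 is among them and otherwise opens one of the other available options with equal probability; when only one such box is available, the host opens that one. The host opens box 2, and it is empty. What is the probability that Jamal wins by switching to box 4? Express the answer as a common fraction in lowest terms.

2/7

Condition on the true location of the gold coin.
If it is in box 1 (prior 1/4): box 1 holds the prize so is unavailable; the host chooses uniformly among the 2 others, probability 1/2; weight (1/4)·(1/2) = 1/8.
If it is in box 2 (prior 1/4): the host opened box 2, so this case is ruled out; weight (1/4)·0 = 0.
If it is in box 3 (prior 1/4): box 1 is available but not opened; box 2 gets probability (1 − 3/4)/2 = 1/8; weight (1/4)·(1/8) = 1/32.
If it is in box 4 (prior 1/4): box 1 is available but not opened, probability 1/4; weight (1/4)·(1/4) = 1/16.
The weights sum to 7/32.
So P(the gold coin in box 4 | the host opened box 2) = (1/16) / (7/32) = 2/7.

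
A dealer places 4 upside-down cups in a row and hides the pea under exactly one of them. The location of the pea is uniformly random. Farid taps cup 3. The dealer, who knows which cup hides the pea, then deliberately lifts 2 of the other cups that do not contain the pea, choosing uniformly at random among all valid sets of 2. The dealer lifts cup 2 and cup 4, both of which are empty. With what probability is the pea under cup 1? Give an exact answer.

3/4

Consider each possible location of the pea in turn.
If it is under cup 1 (prior 1/4): the dealer has no choice, probability 1; weight (1/4)·1 = 1/4.
If it is under either of cups 2 and 4 (prior 1/4 each): that cup was opened and seen not to hold the prize — ruled out; weight (1/4)·0 = 0 each.
If it is under cup 3 (prior 1/4): the dealer has 3 equally likely choices, so probability 1/3; weight (1/4)·(1/3) = 1/12.
The weights sum to 1/3.
So P(the pea under cup 1 | the dealer opened cup 2 and cup 4) = (1/4) / (1/3) = 3/4.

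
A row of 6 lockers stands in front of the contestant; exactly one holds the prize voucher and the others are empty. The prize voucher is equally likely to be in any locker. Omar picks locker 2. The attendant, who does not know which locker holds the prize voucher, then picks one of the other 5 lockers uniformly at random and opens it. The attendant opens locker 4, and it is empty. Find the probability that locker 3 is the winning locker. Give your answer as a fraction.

Apply Bayes' rule, conditioning on where the prize voucher actually is.
If it is in any of lockers 1, 2, 3, 5, and 6 (prior 1/6 each): the attendant picks locker 4 with probability 1/5 regardless, and it is not the prize; weight (1/6)·(1/5) = 1/30 each.
If it is in locker 4 (prior 1/6): the attendant opened locker 4, so this case is ruled out; weight (1/6)·0 = 0.
The weights sum to 1/6.
So P(the prize voucher in locker 3 | the attendant opened locker 4) = (1/30) / (1/6) = 1/5.

1/5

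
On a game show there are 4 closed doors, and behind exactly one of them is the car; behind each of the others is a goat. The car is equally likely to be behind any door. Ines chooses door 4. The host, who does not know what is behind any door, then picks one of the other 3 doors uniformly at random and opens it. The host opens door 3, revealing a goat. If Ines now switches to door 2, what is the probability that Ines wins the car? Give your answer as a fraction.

1/3

Because the host chose which door to open without knowing where the car is, the choice is independent of the prize location. Learning that door 3 does not hold the car simply rules out that one location and leaves the remaining 3 doors still equally likely by symmetry.
So P(the car behind door 2) = 1/3.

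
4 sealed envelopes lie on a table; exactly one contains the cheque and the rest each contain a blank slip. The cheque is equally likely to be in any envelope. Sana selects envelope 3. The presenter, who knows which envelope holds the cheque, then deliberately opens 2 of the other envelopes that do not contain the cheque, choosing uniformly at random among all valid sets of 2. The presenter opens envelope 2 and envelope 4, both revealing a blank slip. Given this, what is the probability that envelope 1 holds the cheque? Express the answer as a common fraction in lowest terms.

Apply Bayes' rule, conditioning on where the cheque actually is.
If it is in envelope 1 (prior 1/4): the presenter has no choice, probability 1; weight (1/4)·1 = 1/4.
If it is in either of envelopes 2 and 4 (prior 1/4 each): that envelope was opened and seen not to hold the prize — ruled out; weight (1/4)·0 = 0 each.
If it is in envelope 3 (prior 1/4): the presenter has 3 equally likely choices, so probability 1/3; weight (1/4)·(1/3) = 1/12.
The weights sum to 1/3.
So P(the cheque in envelope 1 | the presenter opened envelope 2 and envelope 4) = (1/4) / (1/3) = 3/4.

3/4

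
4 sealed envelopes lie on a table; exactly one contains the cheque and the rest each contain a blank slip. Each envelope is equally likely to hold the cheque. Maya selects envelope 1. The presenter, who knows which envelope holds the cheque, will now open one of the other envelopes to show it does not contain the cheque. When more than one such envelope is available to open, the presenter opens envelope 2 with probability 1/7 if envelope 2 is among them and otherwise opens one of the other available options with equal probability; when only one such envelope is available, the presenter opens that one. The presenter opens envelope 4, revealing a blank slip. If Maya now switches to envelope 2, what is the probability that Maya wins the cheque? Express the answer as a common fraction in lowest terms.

7/25

Apply Bayes' rule, conditioning on where the cheque actually is.
If it is in envelope 1 (prior 1/4): envelope 2 is available but not opened; envelope 4 gets probability (1 − 1/7)/2 = 3/7; weight (1/4)·(3/7) = 3/28.
If it is in envelope 2 (prior 1/4): envelope 2 holds the prize so is unavailable; the presenter chooses uniformly among the 2 others, probability 1/2; weight (1/4)·(1/2) = 1/8.
If it is in envelope 3 (prior 1/4): envelope 2 is available but not opened, probability 6/7; weight (1/4)·(6/7) = 3/14.
If it is in envelope 4 (prior 1/4): the presenter opened envelope 4, so this case is ruled out; weight (1/4)·0 = 0.
The weights sum to 25/56.
So P(the cheque in envelope 2 | the presenter opened envelope 4) = (1/8) / (25/56) = 7/25.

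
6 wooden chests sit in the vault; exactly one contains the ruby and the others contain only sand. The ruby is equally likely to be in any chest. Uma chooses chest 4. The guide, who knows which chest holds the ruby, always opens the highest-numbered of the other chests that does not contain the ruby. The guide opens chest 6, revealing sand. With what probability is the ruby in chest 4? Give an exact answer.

Apply Bayes' rule, conditioning on where the ruby actually is.
If it is in any of chests 1, 2, 3, 4, and 5 (prior 1/6 each): chest 6 is the highest-numbered option available, probability 1; weight (1/6)·1 = 1/6 each.
If it is in chest 6 (prior 1/6): the guide opened chest 6, so this case is ruled out; weight (1/6)·0 = 0.
The weights sum to 5/6.
So P(the ruby in chest 4 | the guide opened chest 6) = (1/6) / (5/6) = 1/5.

1/5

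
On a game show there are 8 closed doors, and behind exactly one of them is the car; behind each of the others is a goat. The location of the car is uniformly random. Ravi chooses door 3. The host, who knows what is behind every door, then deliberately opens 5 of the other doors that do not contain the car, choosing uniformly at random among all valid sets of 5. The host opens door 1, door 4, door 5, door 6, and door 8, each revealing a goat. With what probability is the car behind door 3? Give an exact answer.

1/8

Apply Bayes' rule, conditioning on where the car actually is.
If it is behind any of doors 1, 4, 5, 6, and 8 (prior 1/8 each): that door was opened and seen not to hold the prize — ruled out; weight (1/8)·0 = 0 each.
If it is behind either of doors 2 and 7 (prior 1/8 each): the host has 6 equally likely choices, so probability 1/6; weight (1/8)·(1/6) = 1/48 each.
If it is behind door 3 (prior 1/8): the host has 21 equally likely choices, so probability 1/21; weight (1/8)·(1/21) = 1/168.
The weights sum to 1/21.
So P(the car behind door 3 | the host opened door 1, door 4, door 5, door 6, and door 8) = (1/168) / (1/21) = 1/8.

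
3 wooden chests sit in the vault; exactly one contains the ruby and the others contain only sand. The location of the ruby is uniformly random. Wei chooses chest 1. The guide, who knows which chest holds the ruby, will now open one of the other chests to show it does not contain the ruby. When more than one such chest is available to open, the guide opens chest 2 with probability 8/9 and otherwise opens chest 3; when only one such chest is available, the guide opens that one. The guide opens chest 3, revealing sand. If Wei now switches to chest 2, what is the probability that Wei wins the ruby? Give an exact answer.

9/10

Condition on the true location of the ruby.
If it is in chest 1 (prior 1/3): chest 2 is available but not opened, probability 1/9; weight (1/3)·(1/9) = 1/27.
If it is in chest 2 (prior 1/3): only chest 3 is available, probability 1; weight (1/3)·1 = 1/3.
If it is in chest 3 (prior 1/3): the guide opened chest 3, so this case is ruled out; weight (1/3)·0 = 0.
The weights sum to 10/27.
So P(the ruby in chest 2 | the guide opened chest 3) = (1/3) / (10/27) = 9/10.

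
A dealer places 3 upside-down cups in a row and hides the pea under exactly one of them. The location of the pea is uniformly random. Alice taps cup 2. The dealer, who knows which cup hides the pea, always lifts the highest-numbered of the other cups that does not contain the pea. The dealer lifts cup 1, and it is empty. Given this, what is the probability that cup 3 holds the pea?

Consider each possible location of the pea in turn.
If it is under cup 1 (prior 1/3): the dealer opened cup 1, so this case is ruled out; weight (1/3)·0 = 0.
If it is under cup 2 (prior 1/3): the dealer would have opened cup 3 instead, probability 0; weight (1/3)·0 = 0.
If it is under cup 3 (prior 1/3): cup 1 is the highest-numbered option available, probability 1; weight (1/3)·1 = 1/3.
The weights sum to 1/3.
So P(the pea under cup 3 | the dealer opened cup 1) = (1/3) / (1/3) = 1.

1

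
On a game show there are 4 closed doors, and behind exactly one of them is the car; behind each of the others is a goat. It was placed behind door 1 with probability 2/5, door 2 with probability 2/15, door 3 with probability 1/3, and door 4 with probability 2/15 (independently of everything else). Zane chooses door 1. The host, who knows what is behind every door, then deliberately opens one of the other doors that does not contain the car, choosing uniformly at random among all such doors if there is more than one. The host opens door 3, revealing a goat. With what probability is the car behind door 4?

Apply Bayes' rule, conditioning on where the car actually is.
If it is behind door 1 (prior 2/5): the host has 3 equally likely choices, so probability 1/3; weight (2/5)·(1/3) = 2/15.
If it is behind either of doors 2 and 4 (prior 2/15 each): the host has 2 equally likely choices, so probability 1/2; weight (2/15)·(1/2) = 1/15 each.
If it is behind door 3 (prior 1/3): the host opened door 3, so this case is ruled out; weight (1/3)·0 = 0.
The weights sum to 4/15.
So P(the car behind door 4 | the host opened door 3) = (1/15) / (4/15) = 1/4.

1/4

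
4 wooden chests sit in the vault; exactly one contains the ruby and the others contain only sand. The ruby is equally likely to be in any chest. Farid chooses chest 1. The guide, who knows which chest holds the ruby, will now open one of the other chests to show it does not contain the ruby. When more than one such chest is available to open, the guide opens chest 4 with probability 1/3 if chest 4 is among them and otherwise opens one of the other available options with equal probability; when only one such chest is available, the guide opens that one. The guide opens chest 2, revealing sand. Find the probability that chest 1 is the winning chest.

Apply Bayes' rule, conditioning on where the ruby actually is.
If it is in chest 1 (prior 1/4): chest 4 is available but not opened; chest 2 gets probability (1 − 1/3)/2 = 1/3; weight (1/4)·(1/3) = 1/12.
If it is in chest 2 (prior 1/4): the guide opened chest 2, so this case is ruled out; weight (1/4)·0 = 0.
If it is in chest 3 (prior 1/4): chest 4 is available but not opened, probability 2/3; weight (1/4)·(2/3) = 1/6.
If it is in chest 4 (prior 1/4): chest 4 holds the prize so is unavailable; the guide chooses uniformly among the 2 others, probability 1/2; weight (1/4)·(1/2) = 1/8.
The weights sum to 3/8.
So P(the ruby in chest 1 | the guide opened chest 2) = (1/12) / (3/8) = 2/9.

2/9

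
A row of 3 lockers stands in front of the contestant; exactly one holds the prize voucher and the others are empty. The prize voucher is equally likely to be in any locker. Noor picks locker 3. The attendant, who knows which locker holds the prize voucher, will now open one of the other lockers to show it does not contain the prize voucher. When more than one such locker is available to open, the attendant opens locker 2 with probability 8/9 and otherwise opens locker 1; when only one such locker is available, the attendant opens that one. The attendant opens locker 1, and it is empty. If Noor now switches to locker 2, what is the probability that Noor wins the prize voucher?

Consider each possible location of the prize voucher in turn.
If it is in locker 1 (prior 1/3): the attendant opened locker 1, so this case is ruled out; weight (1/3)·0 = 0.
If it is in locker 2 (prior 1/3): only locker 1 is available, probability 1; weight (1/3)·1 = 1/3.
If it is in locker 3 (prior 1/3): locker 2 is available but not opened, probability 1/9; weight (1/3)·(1/9) = 1/27.
The weights sum to 10/27.
So P(the prize voucher in locker 2 | the attendant opened locker 1) = (1/3) / (10/27) = 9/10.

9/10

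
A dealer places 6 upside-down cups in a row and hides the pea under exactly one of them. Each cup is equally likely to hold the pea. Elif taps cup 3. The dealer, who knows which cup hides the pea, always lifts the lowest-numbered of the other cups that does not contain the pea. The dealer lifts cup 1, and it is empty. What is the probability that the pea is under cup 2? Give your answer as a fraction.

1/5

Condition on the true location of the pea.
If it is under cup 1 (prior 1/6): the dealer opened cup 1, so this case is ruled out; weight (1/6)·0 = 0.
If it is under any of cups 2, 3, 4, 5, and 6 (prior 1/6 each): cup 1 is the lowest-numbered option available, probability 1; weight (1/6)·1 = 1/6 each.
The weights sum to 5/6.
So P(the pea under cup 2 | the dealer opened cup 1) = (1/6) / (5/6) = 1/5.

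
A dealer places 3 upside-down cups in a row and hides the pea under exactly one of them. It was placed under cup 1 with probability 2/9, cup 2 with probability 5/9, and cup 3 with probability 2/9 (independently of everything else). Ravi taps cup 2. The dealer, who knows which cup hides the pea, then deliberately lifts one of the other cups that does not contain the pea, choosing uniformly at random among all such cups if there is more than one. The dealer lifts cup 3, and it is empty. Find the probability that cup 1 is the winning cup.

4/9

Condition on the true location of the pea.
If it is under cup 1 (prior 2/9): the dealer has no choice, probability 1; weight (2/9)·1 = 2/9.
If it is under cup 2 (prior 5/9): the dealer has 2 equally likely choices, so probability 1/2; weight (5/9)·(1/2) = 5/18.
If it is under cup 3 (prior 2/9): the dealer opened cup 3, so this case is ruled out; weight (2/9)·0 = 0.
The weights sum to 1/2.
So P(the pea under cup 1 | the dealer opened cup 3) = (2/9) / (1/2) = 4/9.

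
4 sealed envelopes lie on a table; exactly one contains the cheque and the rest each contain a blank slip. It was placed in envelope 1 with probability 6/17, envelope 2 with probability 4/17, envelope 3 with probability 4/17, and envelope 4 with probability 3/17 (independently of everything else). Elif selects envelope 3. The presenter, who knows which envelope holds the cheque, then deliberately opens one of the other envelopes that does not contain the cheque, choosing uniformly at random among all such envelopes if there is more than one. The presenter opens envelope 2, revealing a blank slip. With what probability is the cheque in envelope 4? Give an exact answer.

9/35

Condition on the true location of the cheque.
If it is in envelope 1 (prior 6/17): the presenter has 2 equally likely choices, so probability 1/2; weight (6/17)·(1/2) = 3/17.
If it is in envelope 2 (prior 4/17): the presenter opened envelope 2, so this case is ruled out; weight (4/17)·0 = 0.
If it is in envelope 3 (prior 4/17): the presenter has 3 equally likely choices, so probability 1/3; weight (4/17)·(1/3) = 4/51.
If it is in envelope 4 (prior 3/17): the presenter has 2 equally likely choices, so probability 1/2; weight (3/17)·(1/2) = 3/34.
The weights sum to 35/102.
So P(the cheque in envelope 4 | the presenter opened envelope 2) = (3/34) / (35/102) = 9/35.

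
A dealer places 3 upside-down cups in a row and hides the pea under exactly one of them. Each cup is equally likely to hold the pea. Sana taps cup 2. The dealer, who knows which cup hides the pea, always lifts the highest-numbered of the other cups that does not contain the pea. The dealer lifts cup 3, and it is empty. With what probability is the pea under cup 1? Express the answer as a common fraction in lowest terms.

1/2

Apply Bayes' rule, conditioning on where the pea actually is.
If it is under either of cups 1 and 2 (prior 1/3 each): cup 3 is the highest-numbered option available, probability 1; weight (1/3)·1 = 1/3 each.
If it is under cup 3 (prior 1/3): the dealer opened cup 3, so this case is ruled out; weight (1/3)·0 = 0.
The weights sum to 2/3.
So P(the pea under cup 1 | the dealer opened cup 3) = (1/3) / (2/3) = 1/2.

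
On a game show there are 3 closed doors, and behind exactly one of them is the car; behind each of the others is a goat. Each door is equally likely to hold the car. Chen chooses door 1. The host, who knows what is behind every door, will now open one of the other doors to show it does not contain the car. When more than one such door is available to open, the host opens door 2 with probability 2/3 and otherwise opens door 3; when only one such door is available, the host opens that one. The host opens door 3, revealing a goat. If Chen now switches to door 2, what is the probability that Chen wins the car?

3/4

Condition on the true location of the car.
If it is behind door 1 (prior 1/3): door 2 is available but not opened, probability 1/3; weight (1/3)·(1/3) = 1/9.
If it is behind door 2 (prior 1/3): only door 3 is available, probability 1; weight (1/3)·1 = 1/3.
If it is behind door 3 (prior 1/3): the host opened door 3, so this case is ruled out; weight (1/3)·0 = 0.
The weights sum to 4/9.
So P(the car behind door 2 | the host opened door 3) = (1/3) / (4/9) = 3/4.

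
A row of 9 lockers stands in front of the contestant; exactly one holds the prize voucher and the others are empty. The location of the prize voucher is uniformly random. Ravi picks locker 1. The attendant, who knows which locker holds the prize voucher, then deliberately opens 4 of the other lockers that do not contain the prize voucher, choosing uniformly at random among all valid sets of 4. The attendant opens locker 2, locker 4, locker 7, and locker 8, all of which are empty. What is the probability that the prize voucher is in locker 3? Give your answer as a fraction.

2/9

Consider each possible location of the prize voucher in turn.
If it is in locker 1 (prior 1/9): the attendant has 70 equally likely choices, so probability 1/70; weight (1/9)·(1/70) = 1/630.
If it is in any of lockers 2, 4, 7, and 8 (prior 1/9 each): that locker was opened and seen not to hold the prize — ruled out; weight (1/9)·0 = 0 each.
If it is in any of lockers 3, 5, 6, and 9 (prior 1/9 each): the attendant has 35 equally likely choices, so probability 1/35; weight (1/9)·(1/35) = 1/315 each.
The weights sum to 1/70.
So P(the prize voucher in locker 3 | the attendant opened locker 2, locker 4, locker 7, and locker 8) = (1/315) / (1/70) = 2/9.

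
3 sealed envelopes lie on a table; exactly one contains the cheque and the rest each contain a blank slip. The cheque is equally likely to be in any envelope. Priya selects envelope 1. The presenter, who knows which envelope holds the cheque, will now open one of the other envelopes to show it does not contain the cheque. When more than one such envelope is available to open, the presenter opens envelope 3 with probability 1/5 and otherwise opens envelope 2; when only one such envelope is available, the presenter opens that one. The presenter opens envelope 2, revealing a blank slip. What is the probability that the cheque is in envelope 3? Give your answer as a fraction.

5/9

Consider each possible location of the cheque in turn.
If it is in envelope 1 (prior 1/3): envelope 3 is available but not opened, probability 4/5; weight (1/3)·(4/5) = 4/15.
If it is in envelope 2 (prior 1/3): the presenter opened envelope 2, so this case is ruled out; weight (1/3)·0 = 0.
If it is in envelope 3 (prior 1/3): only envelope 2 is available, probability 1; weight (1/3)·1 = 1/3.
The weights sum to 3/5.
So P(the cheque in envelope 3 | the presenter opened envelope 2) = (1/3) / (3/5) = 5/9.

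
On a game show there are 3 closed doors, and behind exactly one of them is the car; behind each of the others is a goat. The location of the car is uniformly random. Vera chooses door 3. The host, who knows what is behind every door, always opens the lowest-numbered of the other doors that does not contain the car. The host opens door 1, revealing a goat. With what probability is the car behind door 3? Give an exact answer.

Apply Bayes' rule, conditioning on where the car actually is.
If it is behind door 1 (prior 1/3): the host opened door 1, so this case is ruled out; weight (1/3)·0 = 0.
If it is behind either of doors 2 and 3 (prior 1/3 each): door 1 is the lowest-numbered option available, probability 1; weight (1/3)·1 = 1/3 each.
The weights sum to 2/3.
So P(the car behind door 3 | the host opened door 1) = (1/3) / (2/3) = 1/2.

1/2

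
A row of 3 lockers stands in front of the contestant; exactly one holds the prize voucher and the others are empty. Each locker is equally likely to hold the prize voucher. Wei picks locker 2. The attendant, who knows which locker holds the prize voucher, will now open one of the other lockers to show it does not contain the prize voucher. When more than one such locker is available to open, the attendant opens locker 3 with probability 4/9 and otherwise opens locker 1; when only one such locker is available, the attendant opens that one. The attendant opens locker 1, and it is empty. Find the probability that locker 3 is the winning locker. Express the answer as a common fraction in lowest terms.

9/14

Consider each possible location of the prize voucher in turn.
If it is in locker 1 (prior 1/3): the attendant opened locker 1, so this case is ruled out; weight (1/3)·0 = 0.
If it is in locker 2 (prior 1/3): locker 3 is available but not opened, probability 5/9; weight (1/3)·(5/9) = 5/27.
If it is in locker 3 (prior 1/3): only locker 1 is available, probability 1; weight (1/3)·1 = 1/3.
The weights sum to 14/27.
So P(the prize voucher in locker 3 | the attendant opened locker 1) = (1/3) / (14/27) = 9/14.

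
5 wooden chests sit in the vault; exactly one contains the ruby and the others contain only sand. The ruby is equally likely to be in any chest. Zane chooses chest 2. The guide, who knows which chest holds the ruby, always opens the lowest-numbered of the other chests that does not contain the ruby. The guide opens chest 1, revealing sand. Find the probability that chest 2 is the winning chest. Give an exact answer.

1/4

Apply Bayes' rule, conditioning on where the ruby actually is.
If it is in chest 1 (prior 1/5): the guide opened chest 1, so this case is ruled out; weight (1/5)·0 = 0.
If it is in any of chests 2, 3, 4, and 5 (prior 1/5 each): chest 1 is the lowest-numbered option available, probability 1; weight (1/5)·1 = 1/5 each.
The weights sum to 4/5.
So P(the ruby in chest 2 | the guide opened chest 1) = (1/5) / (4/5) = 1/4.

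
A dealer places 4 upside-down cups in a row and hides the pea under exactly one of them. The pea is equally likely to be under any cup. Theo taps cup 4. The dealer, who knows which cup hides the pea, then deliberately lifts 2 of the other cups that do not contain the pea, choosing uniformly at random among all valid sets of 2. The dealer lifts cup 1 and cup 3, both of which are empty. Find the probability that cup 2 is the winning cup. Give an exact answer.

Apply Bayes' rule, conditioning on where the pea actually is.
If it is under either of cups 1 and 3 (prior 1/4 each): that cup was opened and seen not to hold the prize — ruled out; weight (1/4)·0 = 0 each.
If it is under cup 2 (prior 1/4): the dealer has no choice, probability 1; weight (1/4)·1 = 1/4.
If it is under cup 4 (prior 1/4): the dealer has 3 equally likely choices, so probability 1/3; weight (1/4)·(1/3) = 1/12.
The weights sum to 1/3.
So P(the pea under cup 2 | the dealer opened cup 1 and cup 3) = (1/4) / (1/3) = 3/4.

3/4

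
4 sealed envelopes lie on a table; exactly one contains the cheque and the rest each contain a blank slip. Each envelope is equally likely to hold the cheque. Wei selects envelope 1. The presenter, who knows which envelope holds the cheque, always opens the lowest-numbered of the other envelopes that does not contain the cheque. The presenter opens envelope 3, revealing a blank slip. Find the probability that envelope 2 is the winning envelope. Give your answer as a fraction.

Apply Bayes' rule, conditioning on where the cheque actually is.
If it is in either of envelopes 1 and 4 (prior 1/4 each): the presenter would have opened envelope 2 instead, probability 0; weight (1/4)·0 = 0 each.
If it is in envelope 2 (prior 1/4): envelope 3 is the lowest-numbered option available, probability 1; weight (1/4)·1 = 1/4.
If it is in envelope 3 (prior 1/4): the presenter opened envelope 3, so this case is ruled out; weight (1/4)·0 = 0.
The weights sum to 1/4.
So P(the cheque in envelope 2 | the presenter opened envelope 3) = (1/4) / (1/4) = 1.

1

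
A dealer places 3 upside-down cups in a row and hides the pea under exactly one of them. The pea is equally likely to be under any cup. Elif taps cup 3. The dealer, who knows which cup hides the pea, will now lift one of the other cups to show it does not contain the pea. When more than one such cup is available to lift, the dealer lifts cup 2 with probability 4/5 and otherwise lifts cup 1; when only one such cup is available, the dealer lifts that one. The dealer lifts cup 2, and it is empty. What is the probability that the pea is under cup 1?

5/9

Condition on the true location of the pea.
If it is under cup 1 (prior 1/3): only cup 2 is available, probability 1; weight (1/3)·1 = 1/3.
If it is under cup 2 (prior 1/3): the dealer opened cup 2, so this case is ruled out; weight (1/3)·0 = 0.
If it is under cup 3 (prior 1/3): cup 2 is available, opened with probability 4/5; weight (1/3)·(4/5) = 4/15.
The weights sum to 3/5.
So P(the pea under cup 1 | the dealer opened cup 2) = (1/3) / (3/5) = 5/9.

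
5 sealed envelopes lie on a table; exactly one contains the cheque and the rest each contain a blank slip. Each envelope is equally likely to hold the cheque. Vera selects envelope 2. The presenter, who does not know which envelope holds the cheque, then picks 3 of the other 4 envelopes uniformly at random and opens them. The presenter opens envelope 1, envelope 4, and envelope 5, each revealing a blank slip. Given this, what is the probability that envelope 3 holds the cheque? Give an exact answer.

Because the presenter chose which envelopes to open without knowing where the cheque is, the choice is independent of the prize location. Learning that none of the 3 opened envelopes holds the cheque simply rules out those 3 locations and leaves the remaining 2 envelopes still equally likely by symmetry.
So P(the cheque in envelope 3) = 1/2.

1/2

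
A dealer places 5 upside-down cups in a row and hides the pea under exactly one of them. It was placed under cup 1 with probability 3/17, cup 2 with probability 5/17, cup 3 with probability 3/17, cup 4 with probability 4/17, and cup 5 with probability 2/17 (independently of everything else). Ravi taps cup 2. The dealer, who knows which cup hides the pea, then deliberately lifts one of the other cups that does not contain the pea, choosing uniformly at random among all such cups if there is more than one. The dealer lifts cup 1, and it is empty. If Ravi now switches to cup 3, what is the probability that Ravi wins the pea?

4/17

Condition on the true location of the pea.
If it is under cup 1 (prior 3/17): the dealer opened cup 1, so this case is ruled out; weight (3/17)·0 = 0.
If it is under cup 2 (prior 5/17): the dealer has 4 equally likely choices, so probability 1/4; weight (5/17)·(1/4) = 5/68.
If it is under cup 3 (prior 3/17): the dealer has 3 equally likely choices, so probability 1/3; weight (3/17)·(1/3) = 1/17.
If it is under cup 4 (prior 4/17): the dealer has 3 equally likely choices, so probability 1/3; weight (4/17)·(1/3) = 4/51.
If it is under cup 5 (prior 2/17): the dealer has 3 equally likely choices, so probability 1/3; weight (2/17)·(1/3) = 2/51.
The weights sum to 1/4.
So P(the pea under cup 3 | the dealer opened cup 1) = (1/17) / (1/4) = 4/17.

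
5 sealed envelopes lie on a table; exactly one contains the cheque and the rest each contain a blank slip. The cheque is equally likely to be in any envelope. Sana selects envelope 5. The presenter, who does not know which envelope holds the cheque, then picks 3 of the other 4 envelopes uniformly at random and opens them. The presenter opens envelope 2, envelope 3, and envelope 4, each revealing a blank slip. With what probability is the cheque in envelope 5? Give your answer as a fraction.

1/2

Because the presenter chose which envelopes to open without knowing where the cheque is, the choice is independent of the prize location. Learning that none of the 3 opened envelopes holds the cheque simply rules out those 3 locations and leaves the remaining 2 envelopes still equally likely by symmetry.
So P(the cheque in envelope 5) = 1/2.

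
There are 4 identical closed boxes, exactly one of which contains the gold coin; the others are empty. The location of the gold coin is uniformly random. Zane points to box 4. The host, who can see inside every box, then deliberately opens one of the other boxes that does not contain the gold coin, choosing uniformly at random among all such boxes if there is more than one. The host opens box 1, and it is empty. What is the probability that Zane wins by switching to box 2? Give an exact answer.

3/8

Apply Bayes' rule, conditioning on where the gold coin actually is.
If it is in box 1 (prior 1/4): the host opened box 1, so this case is ruled out; weight (1/4)·0 = 0.
If it is in either of boxes 2 and 3 (prior 1/4 each): the host has 2 equally likely choices, so probability 1/2; weight (1/4)·(1/2) = 1/8 each.
If it is in box 4 (prior 1/4): the host has 3 equally likely choices, so probability 1/3; weight (1/4)·(1/3) = 1/12.
The weights sum to 1/3.
So P(the gold coin in box 2 | the host opened box 1) = (1/8) / (1/3) = 3/8.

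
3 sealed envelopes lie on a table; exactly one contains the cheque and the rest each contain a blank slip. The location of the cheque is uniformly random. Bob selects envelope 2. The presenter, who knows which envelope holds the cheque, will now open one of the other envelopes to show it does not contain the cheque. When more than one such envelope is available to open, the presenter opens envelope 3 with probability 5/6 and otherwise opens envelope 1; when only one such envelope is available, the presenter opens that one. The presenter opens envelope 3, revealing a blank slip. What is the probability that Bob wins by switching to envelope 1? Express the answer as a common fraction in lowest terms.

Apply Bayes' rule, conditioning on where the cheque actually is.
If it is in envelope 1 (prior 1/3): only envelope 3 is available, probability 1; weight (1/3)·1 = 1/3.
If it is in envelope 2 (prior 1/3): envelope 3 is available, opened with probability 5/6; weight (1/3)·(5/6) = 5/18.
If it is in envelope 3 (prior 1/3): the presenter opened envelope 3, so this case is ruled out; weight (1/3)·0 = 0.
The weights sum to 11/18.
So P(the cheque in envelope 1 | the presenter opened envelope 3) = (1/3) / (11/18) = 6/11.

6/11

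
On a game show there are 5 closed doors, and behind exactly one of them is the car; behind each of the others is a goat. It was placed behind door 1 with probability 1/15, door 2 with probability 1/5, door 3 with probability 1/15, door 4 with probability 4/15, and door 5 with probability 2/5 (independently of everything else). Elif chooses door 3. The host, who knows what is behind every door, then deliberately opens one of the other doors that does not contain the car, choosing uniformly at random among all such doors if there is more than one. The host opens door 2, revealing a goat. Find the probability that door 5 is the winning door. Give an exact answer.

24/47

Condition on the true location of the car.
If it is behind door 1 (prior 1/15): the host has 3 equally likely choices, so probability 1/3; weight (1/15)·(1/3) = 1/45.
If it is behind door 2 (prior 1/5): the host opened door 2, so this case is ruled out; weight (1/5)·0 = 0.
If it is behind door 3 (prior 1/15): the host has 4 equally likely choices, so probability 1/4; weight (1/15)·(1/4) = 1/60.
If it is behind door 4 (prior 4/15): the host has 3 equally likely choices, so probability 1/3; weight (4/15)·(1/3) = 4/45.
If it is behind door 5 (prior 2/5): the host has 3 equally likely choices, so probability 1/3; weight (2/5)·(1/3) = 2/15.
The weights sum to 47/180.
So P(the car behind door 5 | the host opened door 2) = (2/15) / (47/180) = 24/47.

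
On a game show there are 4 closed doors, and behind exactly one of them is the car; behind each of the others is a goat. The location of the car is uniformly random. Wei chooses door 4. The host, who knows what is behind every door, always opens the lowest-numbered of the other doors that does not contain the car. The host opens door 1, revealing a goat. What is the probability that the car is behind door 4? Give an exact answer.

Apply Bayes' rule, conditioning on where the car actually is.
If it is behind door 1 (prior 1/4): the host opened door 1, so this case is ruled out; weight (1/4)·0 = 0.
If it is behind any of doors 2, 3, and 4 (prior 1/4 each): door 1 is the lowest-numbered option available, probability 1; weight (1/4)·1 = 1/4 each.
The weights sum to 3/4.
So P(the car behind door 4 | the host opened door 1) = (1/4) / (3/4) = 1/3.

1/3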